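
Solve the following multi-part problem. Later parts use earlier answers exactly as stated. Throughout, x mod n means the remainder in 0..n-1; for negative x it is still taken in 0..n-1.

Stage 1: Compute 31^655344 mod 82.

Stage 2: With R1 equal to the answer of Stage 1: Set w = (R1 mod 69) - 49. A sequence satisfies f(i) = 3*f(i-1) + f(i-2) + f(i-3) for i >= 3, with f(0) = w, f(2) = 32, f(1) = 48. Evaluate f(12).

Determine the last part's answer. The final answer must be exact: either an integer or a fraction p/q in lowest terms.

8072876

Stage 1: squarings mod 82: 31^1=31, 31^2=59, 31^4=37, 31^8=57, 31^16=51, 31^32=59, 31^64=37, 31^128=57, 31^256=51, 31^512=59, 31^1024=37, 31^2048=57, 31^4096=51, 31^8192=59, 31^16384=37, 31^32768=57, 31^65536=51, 31^131072=59, 31^262144=37, 31^524288=57; 31^655344 = 31^16 * 31^32 * 31^64 * 31^128 * 31^256 * 31^512 * 31^1024 * 31^2048 * 31^4096 * 31^8192 * 31^16384 * 31^32768 * 31^65536 * 31^524288 = 37 (mod 82); answer 37
Stage 2: R1 = 37; w = -12; f(3) = 3*(32) + 1*(48) + 1*(-12) = 132; iterating: f(3)=132, f(4)=476, f(5)=1592, f(6)=5384, f(7)=18220, f(8)=61636, f(9)=208512, f(10)=705392, f(11)=2386324, f(12)=8072876; answer 8072876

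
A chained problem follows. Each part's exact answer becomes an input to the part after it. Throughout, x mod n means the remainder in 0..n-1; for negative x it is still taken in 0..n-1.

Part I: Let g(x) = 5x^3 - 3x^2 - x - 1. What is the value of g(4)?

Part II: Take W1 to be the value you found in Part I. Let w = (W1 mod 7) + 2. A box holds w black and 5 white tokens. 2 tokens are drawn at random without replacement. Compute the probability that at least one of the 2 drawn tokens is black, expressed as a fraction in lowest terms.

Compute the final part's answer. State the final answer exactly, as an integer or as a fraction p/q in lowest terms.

Part I: 5*(4)^3 - 3*(4)^2 - 1*(4)^1 - 1 = (320) + (-48) + (-4) + (-1) = 267; answer 267
Part II: W1 = 267; w = 3; total draws C(8,2) = 28; complement C(5,2) = 10; favorable 28 - 10 = 18; P = 9/14; answer 9/14

9/14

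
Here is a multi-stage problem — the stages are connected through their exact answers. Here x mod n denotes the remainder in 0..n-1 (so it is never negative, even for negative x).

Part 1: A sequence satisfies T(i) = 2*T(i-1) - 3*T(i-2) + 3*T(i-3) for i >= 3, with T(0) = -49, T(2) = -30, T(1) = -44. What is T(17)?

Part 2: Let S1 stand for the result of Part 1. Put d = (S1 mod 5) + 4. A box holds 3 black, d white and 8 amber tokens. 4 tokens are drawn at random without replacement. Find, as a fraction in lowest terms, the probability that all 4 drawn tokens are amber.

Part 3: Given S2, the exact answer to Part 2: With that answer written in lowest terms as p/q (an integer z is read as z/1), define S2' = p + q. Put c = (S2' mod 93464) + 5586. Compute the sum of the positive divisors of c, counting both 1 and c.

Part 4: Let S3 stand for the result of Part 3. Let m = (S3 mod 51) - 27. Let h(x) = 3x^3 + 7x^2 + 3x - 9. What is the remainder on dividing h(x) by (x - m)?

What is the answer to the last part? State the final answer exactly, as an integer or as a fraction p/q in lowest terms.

11736

Part 1: T(3) = 2*(-30) - 3*(-44) + 3*(-49) = -75; iterating: T(3)=-75, T(4)=-192, T(5)=-249, T(6)=-147, T(7)=-123, T(8)=-552, T(9)=-1176, T(10)=-1065, T(11)=-258, T(12)=-849, T(13)=-4119, T(14)=-6465, T(15)=-3120, T(16)=798, T(17)=-8439; answer -8439
Part 2: S1 = -8439; d = 5; total draws C(16,4) = 1820; favorable C(8,4) = 70; P = 1/26; answer 1/26
Part 3: S2 = 1/26; threaded value p + q = 27; c = 5613; 5613 = 3 * 1871; sigma = (1 + 3) * (1 + 1871) = 4 * 1872 = 7488; answer 7488
Part 4: S3 = 7488; m = 15; remainder = value at the root: 3*(15)^3 + 7*(15)^2 + 3*(15)^1 - 9 = (10125) + (1575) + (45) + (-9) = 11736; answer 11736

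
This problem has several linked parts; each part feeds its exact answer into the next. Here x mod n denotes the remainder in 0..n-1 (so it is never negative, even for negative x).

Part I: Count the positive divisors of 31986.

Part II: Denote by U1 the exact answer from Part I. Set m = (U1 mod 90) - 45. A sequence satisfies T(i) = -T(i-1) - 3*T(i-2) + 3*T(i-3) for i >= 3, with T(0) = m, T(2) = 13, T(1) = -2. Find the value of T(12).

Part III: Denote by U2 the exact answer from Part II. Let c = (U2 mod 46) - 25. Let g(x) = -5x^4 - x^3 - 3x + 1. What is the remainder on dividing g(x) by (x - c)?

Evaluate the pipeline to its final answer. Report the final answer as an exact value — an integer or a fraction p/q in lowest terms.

Part I: 31986 = 2 * 3^2 * 1777; number of divisors = (1+1) * (2+1) * (1+1) = 12; answer 12
Part II: U1 = 12; m = -33; T(3) = -1*(13) - 3*(-2) + 3*(-33) = -106; iterating: T(3)=-106, T(4)=61, T(5)=296, T(6)=-797, T(7)=92, T(8)=3187, T(9)=-5854, T(10)=-3431, T(11)=30554, T(12)=-37823; answer -37823
Part III: U2 = -37823; c = 10; remainder = value at the root: -5*(10)^4 - 1*(10)^3 - 3*(10)^1 + 1 = (-50000) + (-1000) + (-30) + (1) = -51029; answer -51029

-51029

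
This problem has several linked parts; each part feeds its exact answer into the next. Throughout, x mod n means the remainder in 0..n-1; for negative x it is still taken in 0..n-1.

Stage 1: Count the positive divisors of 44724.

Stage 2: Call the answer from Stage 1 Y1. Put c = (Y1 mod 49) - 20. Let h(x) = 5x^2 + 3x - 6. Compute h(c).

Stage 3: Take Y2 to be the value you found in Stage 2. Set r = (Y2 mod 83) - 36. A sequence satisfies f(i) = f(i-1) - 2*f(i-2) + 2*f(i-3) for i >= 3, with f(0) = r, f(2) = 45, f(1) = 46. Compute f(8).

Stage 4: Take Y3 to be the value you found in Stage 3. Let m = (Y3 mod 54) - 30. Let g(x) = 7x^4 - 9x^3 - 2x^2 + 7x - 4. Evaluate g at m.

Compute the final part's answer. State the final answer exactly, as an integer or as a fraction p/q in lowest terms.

Stage 1: 44724 = 2^2 * 3 * 3727; number of divisors = (2+1) * (1+1) * (1+1) = 12; answer 12
Stage 2: Y1 = 12; c = -8; 5*(-8)^2 + 3*(-8)^1 - 6 = (320) + (-24) + (-6) = 290; answer 290
Stage 3: Y2 = 290; r = 5; f(3) = 1*(45) - 2*(46) + 2*(5) = -37; iterating: f(3)=-37, f(4)=-35, f(5)=129, f(6)=125, f(7)=-203, f(8)=-195; answer -195
Stage 4: Y3 = -195; m = -9; 7*(-9)^4 - 9*(-9)^3 - 2*(-9)^2 + 7*(-9)^1 - 4 = (45927) + (6561) + (-162) + (-63) + (-4) = 52259; answer 52259

52259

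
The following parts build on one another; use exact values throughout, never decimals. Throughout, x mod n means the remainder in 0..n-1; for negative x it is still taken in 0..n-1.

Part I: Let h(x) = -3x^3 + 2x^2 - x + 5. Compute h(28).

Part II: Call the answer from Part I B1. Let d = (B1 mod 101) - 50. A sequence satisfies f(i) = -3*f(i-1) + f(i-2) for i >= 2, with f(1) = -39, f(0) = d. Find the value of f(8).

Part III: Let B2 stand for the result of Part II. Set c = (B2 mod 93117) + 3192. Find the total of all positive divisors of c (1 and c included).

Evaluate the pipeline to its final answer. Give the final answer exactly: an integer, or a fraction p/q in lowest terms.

Part I: -3*(28)^3 + 2*(28)^2 - 1*(28)^1 + 5 = (-65856) + (1568) + (-28) + (5) = -64311; answer -64311
Part II: B1 = -64311; d = -24; f(2) = -3*(-39) + 1*(-24) = 93; iterating: f(2)=93, f(3)=-318, f(4)=1047, f(5)=-3459, f(6)=11424, f(7)=-37731, f(8)=124617; answer 124617
Part III: B2 = 124617; c = 34692; 34692 = 2^2 * 3 * 7^2 * 59; sigma = (1 + 2 + 4) * (1 + 3) * (1 + 7 + 49) * (1 + 59) = 7 * 4 * 57 * 60 = 95760; answer 95760

95760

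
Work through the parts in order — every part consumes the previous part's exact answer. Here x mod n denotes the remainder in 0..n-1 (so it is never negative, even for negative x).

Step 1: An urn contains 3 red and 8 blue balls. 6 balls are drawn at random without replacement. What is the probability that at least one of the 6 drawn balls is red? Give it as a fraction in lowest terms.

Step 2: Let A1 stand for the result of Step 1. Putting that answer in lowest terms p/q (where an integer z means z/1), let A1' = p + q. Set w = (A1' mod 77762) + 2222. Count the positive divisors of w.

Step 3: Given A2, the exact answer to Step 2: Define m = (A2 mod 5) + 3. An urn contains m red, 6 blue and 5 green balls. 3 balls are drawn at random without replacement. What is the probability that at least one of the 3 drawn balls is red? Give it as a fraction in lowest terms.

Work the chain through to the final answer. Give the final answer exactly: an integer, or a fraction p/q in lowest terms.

79/112

Step 1: total draws C(11,6) = 462; complement C(8,6) = 28; favorable 462 - 28 = 434; P = 31/33; answer 31/33
Step 2: A1 = 31/33; threaded value p + q = 64; w = 2286; 2286 = 2 * 3^2 * 127; number of divisors = (1+1) * (2+1) * (1+1) = 12; answer 12
Step 3: A2 = 12; m = 5; total draws C(16,3) = 560; complement C(11,3) = 165; favorable 560 - 165 = 395; P = 79/112; answer 79/112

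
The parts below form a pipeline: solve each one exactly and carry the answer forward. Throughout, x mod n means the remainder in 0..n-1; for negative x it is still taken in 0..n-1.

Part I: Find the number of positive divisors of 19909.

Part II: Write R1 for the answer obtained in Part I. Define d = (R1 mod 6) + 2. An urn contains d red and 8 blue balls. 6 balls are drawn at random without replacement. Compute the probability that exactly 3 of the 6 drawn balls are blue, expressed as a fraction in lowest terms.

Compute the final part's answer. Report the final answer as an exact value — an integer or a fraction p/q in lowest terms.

160/429

Part I: 19909 = 43 * 463; number of divisors = (1+1) * (1+1) = 4; answer 4
Part II: R1 = 4; d = 6; total draws C(14,6) = 3003; favorable C(8,3)*C(6,3) = 1120; P = 160/429; answer 160/429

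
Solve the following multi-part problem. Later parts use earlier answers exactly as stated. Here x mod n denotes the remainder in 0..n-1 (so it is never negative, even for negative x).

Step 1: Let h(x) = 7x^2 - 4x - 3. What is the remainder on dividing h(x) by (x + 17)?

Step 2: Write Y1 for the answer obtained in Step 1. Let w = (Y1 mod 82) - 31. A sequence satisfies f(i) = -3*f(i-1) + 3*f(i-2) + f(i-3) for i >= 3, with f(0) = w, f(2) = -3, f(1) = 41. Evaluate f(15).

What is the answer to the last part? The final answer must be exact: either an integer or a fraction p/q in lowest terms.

807738499

Step 1: remainder = value at the root: 7*(-17)^2 - 4*(-17)^1 - 3 = (2023) + (68) + (-3) = 2088; answer 2088
Step 2: Y1 = 2088; w = 7; f(3) = -3*(-3) + 3*(41) + 1*(7) = 139; iterating: f(3)=139, f(4)=-385, f(5)=1569, f(6)=-5723, f(7)=21491, f(8)=-80073, f(9)=298969, f(10)=-1115635, f(11)=4163739, f(12)=-15539153, f(13)=57993041, f(14)=-216432843, f(15)=807738499; answer 807738499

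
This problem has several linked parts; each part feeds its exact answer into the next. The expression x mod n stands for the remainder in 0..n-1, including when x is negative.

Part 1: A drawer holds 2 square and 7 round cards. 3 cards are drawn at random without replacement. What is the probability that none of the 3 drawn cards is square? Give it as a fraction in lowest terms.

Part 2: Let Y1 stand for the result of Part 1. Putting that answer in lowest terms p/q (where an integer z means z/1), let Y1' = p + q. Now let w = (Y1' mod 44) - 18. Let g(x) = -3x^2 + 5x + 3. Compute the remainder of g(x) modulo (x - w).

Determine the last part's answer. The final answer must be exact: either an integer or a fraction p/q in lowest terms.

Part 1: total draws C(9,3) = 84; favorable C(7,3) = 35; P = 5/12; answer 5/12
Part 2: Y1 = 5/12; threaded value p + q = 17; w = -1; remainder = value at the root: -3*(-1)^2 + 5*(-1)^1 + 3 = (-3) + (-5) + (3) = -5; answer -5

-5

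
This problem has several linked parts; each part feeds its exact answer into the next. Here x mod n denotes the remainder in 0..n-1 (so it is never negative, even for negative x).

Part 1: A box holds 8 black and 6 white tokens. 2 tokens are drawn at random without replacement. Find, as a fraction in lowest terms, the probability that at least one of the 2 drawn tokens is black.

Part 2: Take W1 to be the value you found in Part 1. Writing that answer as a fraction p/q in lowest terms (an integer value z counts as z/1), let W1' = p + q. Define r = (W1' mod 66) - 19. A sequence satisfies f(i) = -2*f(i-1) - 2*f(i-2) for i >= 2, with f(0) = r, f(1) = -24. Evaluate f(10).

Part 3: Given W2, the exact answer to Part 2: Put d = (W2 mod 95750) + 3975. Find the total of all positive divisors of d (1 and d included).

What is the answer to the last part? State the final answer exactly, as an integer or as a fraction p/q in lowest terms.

Part 1: total draws C(14,2) = 91; complement C(6,2) = 15; favorable 91 - 15 = 76; P = 76/91; answer 76/91
Part 2: W1 = 76/91; threaded value p + q = 167; r = 16; f(2) = -2*(-24) - 2*(16) = 16; iterating: f(2)=16, f(3)=16, f(4)=-64, f(5)=96, f(6)=-64, f(7)=-64, f(8)=256, f(9)=-384, f(10)=256; answer 256
Part 3: W2 = 256; d = 4231; 4231 is prime, so its only divisors are 1 and 4231; sigma = 1 + 4231 = 4232; answer 4232

4232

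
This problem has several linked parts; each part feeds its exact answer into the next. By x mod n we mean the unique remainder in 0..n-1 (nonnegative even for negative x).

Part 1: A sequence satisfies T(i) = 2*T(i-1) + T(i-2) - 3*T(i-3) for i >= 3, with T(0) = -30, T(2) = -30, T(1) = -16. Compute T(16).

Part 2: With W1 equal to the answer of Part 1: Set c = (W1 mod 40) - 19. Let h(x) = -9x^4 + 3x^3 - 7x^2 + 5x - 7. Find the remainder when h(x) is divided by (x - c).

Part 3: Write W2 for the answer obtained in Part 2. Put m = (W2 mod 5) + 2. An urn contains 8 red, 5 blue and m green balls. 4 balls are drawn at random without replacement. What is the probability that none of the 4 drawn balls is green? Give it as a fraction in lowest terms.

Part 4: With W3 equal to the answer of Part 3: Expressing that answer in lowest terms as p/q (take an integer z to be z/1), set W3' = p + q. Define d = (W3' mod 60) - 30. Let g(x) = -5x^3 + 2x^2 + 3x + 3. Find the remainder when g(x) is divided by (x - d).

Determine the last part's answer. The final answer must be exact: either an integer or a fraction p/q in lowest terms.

Part 1: T(3) = 2*(-30) + 1*(-16) - 3*(-30) = 14; iterating: T(3)=14, T(4)=46, T(5)=196, T(6)=396, T(7)=850, T(8)=1508, T(9)=2678, T(10)=4314, T(11)=6782, T(12)=9844, T(13)=13528, T(14)=16554, T(15)=17104, T(16)=10178; answer 10178
Part 2: W1 = 10178; c = -1; remainder = value at the root: -9*(-1)^4 + 3*(-1)^3 - 7*(-1)^2 + 5*(-1)^1 - 7 = (-9) + (-3) + (-7) + (-5) + (-7) = -31; answer -31
Part 3: W2 = -31; m = 6; total draws C(19,4) = 3876; favorable C(13,4) = 715; P = 715/3876; answer 715/3876
Part 4: W3 = 715/3876; threaded value p + q = 4591; d = 1; remainder = value at the root: -5*(1)^3 + 2*(1)^2 + 3*(1)^1 + 3 = (-5) + (2) + (3) + (3) = 3; answer 3

3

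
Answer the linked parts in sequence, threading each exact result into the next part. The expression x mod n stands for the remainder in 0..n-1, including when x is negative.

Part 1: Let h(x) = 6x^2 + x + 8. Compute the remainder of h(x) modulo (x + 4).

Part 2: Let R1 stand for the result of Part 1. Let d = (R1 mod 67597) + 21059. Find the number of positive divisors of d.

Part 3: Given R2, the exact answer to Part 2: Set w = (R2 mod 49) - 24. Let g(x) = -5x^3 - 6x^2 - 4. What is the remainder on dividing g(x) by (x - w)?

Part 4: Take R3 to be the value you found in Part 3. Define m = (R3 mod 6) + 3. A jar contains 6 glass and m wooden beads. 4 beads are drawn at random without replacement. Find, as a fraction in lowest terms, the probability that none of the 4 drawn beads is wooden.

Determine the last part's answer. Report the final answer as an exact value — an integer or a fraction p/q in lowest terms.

1/22

Part 1: remainder = value at the root: 6*(-4)^2 + 1*(-4)^1 + 8 = (96) + (-4) + (8) = 100; answer 100
Part 2: R1 = 100; d = 21159; 21159 = 3^2 * 2351; number of divisors = (2+1) * (1+1) = 6; answer 6
Part 3: R2 = 6; w = -18; remainder = value at the root: -5*(-18)^3 - 6*(-18)^2 - 4 = (29160) + (-1944) + (-4) = 27212; answer 27212
Part 4: R3 = 27212; m = 5; total draws C(11,4) = 330; favorable C(6,4) = 15; P = 1/22; answer 1/22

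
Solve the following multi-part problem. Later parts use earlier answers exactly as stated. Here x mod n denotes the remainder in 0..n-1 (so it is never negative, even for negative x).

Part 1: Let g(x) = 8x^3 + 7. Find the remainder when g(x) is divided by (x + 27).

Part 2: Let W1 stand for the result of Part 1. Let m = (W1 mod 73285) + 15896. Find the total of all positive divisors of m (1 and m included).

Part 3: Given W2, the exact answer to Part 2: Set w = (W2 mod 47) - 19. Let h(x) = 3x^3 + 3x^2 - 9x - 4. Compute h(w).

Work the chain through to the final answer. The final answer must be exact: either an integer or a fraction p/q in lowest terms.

Part 1: remainder = value at the root: 8*(-27)^3 + 7 = (-157464) + (7) = -157457; answer -157457
Part 2: W1 = -157457; m = 78294; 78294 = 2 * 3 * 13049; sigma = (1 + 2) * (1 + 3) * (1 + 13049) = 3 * 4 * 13050 = 156600; answer 156600
Part 3: W2 = 156600; w = 24; 3*(24)^3 + 3*(24)^2 - 9*(24)^1 - 4 = (41472) + (1728) + (-216) + (-4) = 42980; answer 42980

42980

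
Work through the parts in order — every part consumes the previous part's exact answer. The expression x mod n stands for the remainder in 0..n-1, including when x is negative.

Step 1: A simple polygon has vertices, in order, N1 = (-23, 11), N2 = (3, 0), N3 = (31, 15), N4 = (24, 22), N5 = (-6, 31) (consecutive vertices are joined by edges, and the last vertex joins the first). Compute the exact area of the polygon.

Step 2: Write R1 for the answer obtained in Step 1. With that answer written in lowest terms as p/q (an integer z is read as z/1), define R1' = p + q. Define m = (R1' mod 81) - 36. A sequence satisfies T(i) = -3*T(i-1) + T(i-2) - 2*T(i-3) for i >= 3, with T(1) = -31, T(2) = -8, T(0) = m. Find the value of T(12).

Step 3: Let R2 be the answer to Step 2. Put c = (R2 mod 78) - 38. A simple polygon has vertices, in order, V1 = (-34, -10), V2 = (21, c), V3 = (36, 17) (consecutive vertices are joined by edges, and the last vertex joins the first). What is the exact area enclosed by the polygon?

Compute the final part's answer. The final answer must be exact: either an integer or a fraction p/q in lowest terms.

Step 1: cross terms: (-23*0 - 3*11)=-33, (3*15 - 31*0)=45, (31*22 - 24*15)=322, (24*31 - -6*22)=876, (-6*11 - -23*31)=647; twice the area = |1857| = 1857; area = 1857/2; answer 1857/2
Step 2: R1 = 1857/2; threaded value p + q = 1859; m = 41; T(3) = -3*(-8) + 1*(-31) - 2*(41) = -89; iterating: T(3)=-89, T(4)=321, T(5)=-1036, T(6)=3607, T(7)=-12499, T(8)=43176, T(9)=-149241, T(10)=515897, T(11)=-1783284, T(12)=6164231; answer 6164231
Step 3: R2 = 6164231; c = 9; cross terms: (-34*9 - 21*-10)=-96, (21*17 - 36*9)=33, (36*-10 - -34*17)=218; twice the area = |155| = 155; area = 155/2; answer 155/2

155/2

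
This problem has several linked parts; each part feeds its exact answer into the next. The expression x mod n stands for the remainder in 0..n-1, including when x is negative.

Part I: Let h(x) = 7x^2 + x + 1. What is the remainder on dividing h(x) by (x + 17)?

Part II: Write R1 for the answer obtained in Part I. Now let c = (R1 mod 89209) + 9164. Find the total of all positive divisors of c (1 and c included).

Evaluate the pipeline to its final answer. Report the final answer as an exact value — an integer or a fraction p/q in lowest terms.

Part I: remainder = value at the root: 7*(-17)^2 + 1*(-17)^1 + 1 = (2023) + (-17) + (1) = 2007; answer 2007
Part II: R1 = 2007; c = 11171; 11171 is prime, so its only divisors are 1 and 11171; sigma = 1 + 11171 = 11172; answer 11172

11172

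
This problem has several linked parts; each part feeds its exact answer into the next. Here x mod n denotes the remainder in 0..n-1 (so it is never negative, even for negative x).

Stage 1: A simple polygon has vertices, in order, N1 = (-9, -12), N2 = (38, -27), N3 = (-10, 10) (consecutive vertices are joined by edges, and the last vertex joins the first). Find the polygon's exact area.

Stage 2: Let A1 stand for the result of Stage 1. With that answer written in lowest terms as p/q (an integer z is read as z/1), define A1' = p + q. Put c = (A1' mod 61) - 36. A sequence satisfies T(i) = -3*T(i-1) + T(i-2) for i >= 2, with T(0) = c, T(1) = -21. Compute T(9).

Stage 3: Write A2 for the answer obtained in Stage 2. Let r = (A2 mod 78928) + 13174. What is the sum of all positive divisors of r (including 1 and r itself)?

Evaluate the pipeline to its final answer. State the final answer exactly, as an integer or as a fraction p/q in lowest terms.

21888

Stage 1: cross terms: (-9*-27 - 38*-12)=699, (38*10 - -10*-27)=110, (-10*-12 - -9*10)=210; twice the area = |1019| = 1019; area = 1019/2; answer 1019/2
Stage 2: A1 = 1019/2; threaded value p + q = 1021; c = 9; T(2) = -3*(-21) + 1*(9) = 72; iterating: T(2)=72, T(3)=-237, T(4)=783, T(5)=-2586, T(6)=8541, T(7)=-28209, T(8)=93168, T(9)=-307713; answer -307713
Stage 3: A2 = -307713; r = 21173; 21173 = 31 * 683; sigma = (1 + 31) * (1 + 683) = 32 * 684 = 21888; answer 21888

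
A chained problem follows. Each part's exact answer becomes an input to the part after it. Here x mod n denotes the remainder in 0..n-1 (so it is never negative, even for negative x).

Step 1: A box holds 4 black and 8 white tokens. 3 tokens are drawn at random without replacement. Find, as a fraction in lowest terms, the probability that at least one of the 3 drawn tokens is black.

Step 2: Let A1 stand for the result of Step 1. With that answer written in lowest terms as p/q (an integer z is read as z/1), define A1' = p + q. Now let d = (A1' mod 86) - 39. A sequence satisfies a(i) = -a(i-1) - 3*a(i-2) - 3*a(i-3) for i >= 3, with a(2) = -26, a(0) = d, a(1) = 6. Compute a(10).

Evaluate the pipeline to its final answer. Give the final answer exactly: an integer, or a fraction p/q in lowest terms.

154

Step 1: total draws C(12,3) = 220; complement C(8,3) = 56; favorable 220 - 56 = 164; P = 41/55; answer 41/55
Step 2: A1 = 41/55; threaded value p + q = 96; d = -29; a(3) = -1*(-26) - 3*(6) - 3*(-29) = 95; iterating: a(3)=95, a(4)=-35, a(5)=-172, a(6)=-8, a(7)=629, a(8)=-89, a(9)=-1774, a(10)=154; answer 154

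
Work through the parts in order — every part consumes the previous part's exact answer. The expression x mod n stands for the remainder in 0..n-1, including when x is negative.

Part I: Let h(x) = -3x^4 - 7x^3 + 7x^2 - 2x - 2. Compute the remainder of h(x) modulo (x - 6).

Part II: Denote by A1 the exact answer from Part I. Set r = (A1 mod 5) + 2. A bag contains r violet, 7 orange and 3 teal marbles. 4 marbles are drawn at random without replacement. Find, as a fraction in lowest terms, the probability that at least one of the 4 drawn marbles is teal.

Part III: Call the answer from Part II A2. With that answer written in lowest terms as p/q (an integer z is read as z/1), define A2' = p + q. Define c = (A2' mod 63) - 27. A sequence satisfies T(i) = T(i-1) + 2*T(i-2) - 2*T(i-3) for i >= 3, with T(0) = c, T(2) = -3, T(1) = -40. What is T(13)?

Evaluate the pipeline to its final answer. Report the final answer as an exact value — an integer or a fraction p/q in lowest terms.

Part I: remainder = value at the root: -3*(6)^4 - 7*(6)^3 + 7*(6)^2 - 2*(6)^1 - 2 = (-3888) + (-1512) + (252) + (-12) + (-2) = -5162; answer -5162
Part II: A1 = -5162; r = 5; total draws C(15,4) = 1365; complement C(12,4) = 495; favorable 1365 - 495 = 870; P = 58/91; answer 58/91
Part III: A2 = 58/91; threaded value p + q = 149; c = -4; T(3) = 1*(-3) + 2*(-40) - 2*(-4) = -75; iterating: T(3)=-75, T(4)=-1, T(5)=-145, T(6)=3, T(7)=-285, T(8)=11, T(9)=-565, T(10)=27, T(11)=-1125, T(12)=59, T(13)=-2245; answer -2245

-2245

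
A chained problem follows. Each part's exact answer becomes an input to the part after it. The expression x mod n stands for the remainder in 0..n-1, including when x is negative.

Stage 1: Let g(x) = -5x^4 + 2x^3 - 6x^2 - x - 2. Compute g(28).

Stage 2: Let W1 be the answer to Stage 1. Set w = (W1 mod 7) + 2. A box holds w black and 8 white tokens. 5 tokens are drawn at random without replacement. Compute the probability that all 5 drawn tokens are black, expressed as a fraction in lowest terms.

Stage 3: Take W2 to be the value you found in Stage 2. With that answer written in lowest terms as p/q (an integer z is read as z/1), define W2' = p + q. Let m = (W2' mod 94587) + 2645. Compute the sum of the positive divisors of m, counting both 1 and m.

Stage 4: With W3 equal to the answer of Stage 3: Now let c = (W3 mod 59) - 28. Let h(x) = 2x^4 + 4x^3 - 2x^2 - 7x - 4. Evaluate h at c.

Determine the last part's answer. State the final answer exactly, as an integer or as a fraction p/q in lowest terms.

Stage 1: -5*(28)^4 + 2*(28)^3 - 6*(28)^2 - 1*(28)^1 - 2 = (-3073280) + (43904) + (-4704) + (-28) + (-2) = -3034110; answer -3034110
Stage 2: W1 = -3034110; w = 7; total draws C(15,5) = 3003; favorable C(7,5) = 21; P = 1/143; answer 1/143
Stage 3: W2 = 1/143; threaded value p + q = 144; m = 2789; 2789 is prime, so its only divisors are 1 and 2789; sigma = 1 + 2789 = 2790; answer 2790
Stage 4: W3 = 2790; c = -11; 2*(-11)^4 + 4*(-11)^3 - 2*(-11)^2 - 7*(-11)^1 - 4 = (29282) + (-5324) + (-242) + (77) + (-4) = 23789; answer 23789

23789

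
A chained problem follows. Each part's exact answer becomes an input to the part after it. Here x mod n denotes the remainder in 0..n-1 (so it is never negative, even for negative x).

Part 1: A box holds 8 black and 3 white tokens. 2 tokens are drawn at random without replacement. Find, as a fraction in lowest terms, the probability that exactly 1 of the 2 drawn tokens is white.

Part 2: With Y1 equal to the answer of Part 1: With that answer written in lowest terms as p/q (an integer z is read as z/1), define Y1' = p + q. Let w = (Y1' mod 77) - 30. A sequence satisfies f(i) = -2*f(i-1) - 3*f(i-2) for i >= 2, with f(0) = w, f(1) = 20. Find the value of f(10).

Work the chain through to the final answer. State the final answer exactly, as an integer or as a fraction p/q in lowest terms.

Part 1: total draws C(11,2) = 55; favorable C(3,1)*C(8,1) = 24; P = 24/55; answer 24/55
Part 2: Y1 = 24/55; threaded value p + q = 79; w = -28; f(2) = -2*(20) - 3*(-28) = 44; iterating: f(2)=44, f(3)=-148, f(4)=164, f(5)=116, f(6)=-724, f(7)=1100, f(8)=-28, f(9)=-3244, f(10)=6572; answer 6572

6572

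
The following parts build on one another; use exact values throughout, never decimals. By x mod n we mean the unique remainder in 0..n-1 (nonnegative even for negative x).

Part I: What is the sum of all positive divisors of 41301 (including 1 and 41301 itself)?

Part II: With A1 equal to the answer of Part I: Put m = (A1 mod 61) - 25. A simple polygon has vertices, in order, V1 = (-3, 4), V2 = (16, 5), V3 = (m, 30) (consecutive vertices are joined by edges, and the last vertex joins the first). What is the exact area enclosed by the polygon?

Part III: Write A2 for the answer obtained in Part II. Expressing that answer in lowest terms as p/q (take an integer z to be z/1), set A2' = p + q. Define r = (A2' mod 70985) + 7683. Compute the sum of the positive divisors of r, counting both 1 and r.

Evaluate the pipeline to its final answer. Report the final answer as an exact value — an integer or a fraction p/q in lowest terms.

Part I: 41301 = 3^2 * 13 * 353; sigma = (1 + 3 + 9) * (1 + 13) * (1 + 353) = 13 * 14 * 354 = 64428; answer 64428
Part II: A1 = 64428; m = -13; cross terms: (-3*5 - 16*4)=-79, (16*30 - -13*5)=545, (-13*4 - -3*30)=38; twice the area = |504| = 504; area = 252; answer 252
Part III: A2 = 252; threaded value p + q = 253; r = 7936; 7936 = 2^8 * 31; sigma = (1 + 2 + 4 + 8 + 16 + 32 + 64 + 128 + 256) * (1 + 31) = 511 * 32 = 16352; answer 16352

16352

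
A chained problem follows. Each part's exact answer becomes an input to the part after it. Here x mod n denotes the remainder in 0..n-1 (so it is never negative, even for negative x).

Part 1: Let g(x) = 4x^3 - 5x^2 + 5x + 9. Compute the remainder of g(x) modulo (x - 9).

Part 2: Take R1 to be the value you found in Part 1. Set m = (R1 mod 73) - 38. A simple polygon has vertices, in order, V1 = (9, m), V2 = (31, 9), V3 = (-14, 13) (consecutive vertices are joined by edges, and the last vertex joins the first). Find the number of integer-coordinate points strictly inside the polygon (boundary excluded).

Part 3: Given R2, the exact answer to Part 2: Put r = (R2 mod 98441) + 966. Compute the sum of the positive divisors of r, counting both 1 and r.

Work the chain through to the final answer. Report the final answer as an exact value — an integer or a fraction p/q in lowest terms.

Part 1: remainder = value at the root: 4*(9)^3 - 5*(9)^2 + 5*(9)^1 + 9 = (2916) + (-405) + (45) + (9) = 2565; answer 2565
Part 2: R1 = 2565; m = -28; cross terms: (9*9 - 31*-28)=949, (31*13 - -14*9)=529, (-14*-28 - 9*13)=275; twice the area = |1753| = 1753; area = 1753/2; boundary points = 1 + 1 + 1 = 3; strictly interior points = area - boundary/2 + 1 = 876; answer 876
Part 3: R2 = 876; r = 1842; 1842 = 2 * 3 * 307; sigma = (1 + 2) * (1 + 3) * (1 + 307) = 3 * 4 * 308 = 3696; answer 3696

3696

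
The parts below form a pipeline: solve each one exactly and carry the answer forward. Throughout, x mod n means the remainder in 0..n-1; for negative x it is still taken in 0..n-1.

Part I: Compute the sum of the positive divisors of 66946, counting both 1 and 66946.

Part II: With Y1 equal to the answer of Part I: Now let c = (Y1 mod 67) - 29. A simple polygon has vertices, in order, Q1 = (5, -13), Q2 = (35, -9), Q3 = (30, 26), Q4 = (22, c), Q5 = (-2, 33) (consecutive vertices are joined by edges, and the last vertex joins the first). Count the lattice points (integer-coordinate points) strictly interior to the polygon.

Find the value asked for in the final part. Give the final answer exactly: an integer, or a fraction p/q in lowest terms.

Part I: 66946 = 2 * 11 * 17 * 179; sigma = (1 + 2) * (1 + 11) * (1 + 17) * (1 + 179) = 3 * 12 * 18 * 180 = 116640; answer 116640
Part II: Y1 = 116640; c = 31; cross terms: (5*-9 - 35*-13)=410, (35*26 - 30*-9)=1180, (30*31 - 22*26)=358, (22*33 - -2*31)=788, (-2*-13 - 5*33)=-139; twice the area = |2597| = 2597; area = 2597/2; boundary points = 2 + 5 + 1 + 2 + 1 = 11; strictly interior points = area - boundary/2 + 1 = 1294; answer 1294

1294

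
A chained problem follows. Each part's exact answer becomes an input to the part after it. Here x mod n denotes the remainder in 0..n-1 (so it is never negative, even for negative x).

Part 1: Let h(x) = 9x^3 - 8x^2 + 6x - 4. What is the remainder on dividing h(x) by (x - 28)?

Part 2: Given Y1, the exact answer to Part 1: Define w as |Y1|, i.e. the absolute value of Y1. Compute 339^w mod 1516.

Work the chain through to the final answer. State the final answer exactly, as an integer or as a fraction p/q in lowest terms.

Part 1: remainder = value at the root: 9*(28)^3 - 8*(28)^2 + 6*(28)^1 - 4 = (197568) + (-6272) + (168) + (-4) = 191460; answer 191460
Part 2: Y1 = 191460; w = 191460; squarings mod 1516: 339^1=339, 339^2=1221, 339^4=613, 339^8=1317, 339^16=185, 339^32=873, 339^64=1097, 339^128=1221, 339^256=613, 339^512=1317, 339^1024=185, 339^2048=873, 339^4096=1097, 339^8192=1221, 339^16384=613, 339^32768=1317, 339^65536=185, 339^131072=873; 339^191460 = 339^4 * 339^32 * 339^64 * 339^128 * 339^256 * 339^512 * 339^2048 * 339^8192 * 339^16384 * 339^32768 * 339^131072 = 809 (mod 1516); answer 809

809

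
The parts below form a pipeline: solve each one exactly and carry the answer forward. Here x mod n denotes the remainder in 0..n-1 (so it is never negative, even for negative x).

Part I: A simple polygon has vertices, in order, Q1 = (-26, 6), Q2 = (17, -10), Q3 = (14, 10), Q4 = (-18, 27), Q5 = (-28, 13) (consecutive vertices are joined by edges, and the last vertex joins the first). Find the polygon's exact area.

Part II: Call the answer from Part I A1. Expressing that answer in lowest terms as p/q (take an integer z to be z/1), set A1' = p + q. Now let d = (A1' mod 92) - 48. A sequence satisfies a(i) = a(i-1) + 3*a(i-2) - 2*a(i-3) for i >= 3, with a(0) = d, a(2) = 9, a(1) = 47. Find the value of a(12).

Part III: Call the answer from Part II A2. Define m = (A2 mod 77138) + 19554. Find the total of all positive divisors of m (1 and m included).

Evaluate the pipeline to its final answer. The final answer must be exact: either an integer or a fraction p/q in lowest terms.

Part I: cross terms: (-26*-10 - 17*6)=158, (17*10 - 14*-10)=310, (14*27 - -18*10)=558, (-18*13 - -28*27)=522, (-28*6 - -26*13)=170; twice the area = |1718| = 1718; area = 859; answer 859
Part II: A1 = 859; threaded value p + q = 860; d = -16; a(3) = 1*(9) + 3*(47) - 2*(-16) = 182; iterating: a(3)=182, a(4)=115, a(5)=643, a(6)=624, a(7)=2323, a(8)=2909, a(9)=8630, a(10)=12711, a(11)=32783, a(12)=53656; answer 53656
Part III: A2 = 53656; m = 73210; 73210 = 2 * 5 * 7321; sigma = (1 + 2) * (1 + 5) * (1 + 7321) = 3 * 6 * 7322 = 131796; answer 131796

131796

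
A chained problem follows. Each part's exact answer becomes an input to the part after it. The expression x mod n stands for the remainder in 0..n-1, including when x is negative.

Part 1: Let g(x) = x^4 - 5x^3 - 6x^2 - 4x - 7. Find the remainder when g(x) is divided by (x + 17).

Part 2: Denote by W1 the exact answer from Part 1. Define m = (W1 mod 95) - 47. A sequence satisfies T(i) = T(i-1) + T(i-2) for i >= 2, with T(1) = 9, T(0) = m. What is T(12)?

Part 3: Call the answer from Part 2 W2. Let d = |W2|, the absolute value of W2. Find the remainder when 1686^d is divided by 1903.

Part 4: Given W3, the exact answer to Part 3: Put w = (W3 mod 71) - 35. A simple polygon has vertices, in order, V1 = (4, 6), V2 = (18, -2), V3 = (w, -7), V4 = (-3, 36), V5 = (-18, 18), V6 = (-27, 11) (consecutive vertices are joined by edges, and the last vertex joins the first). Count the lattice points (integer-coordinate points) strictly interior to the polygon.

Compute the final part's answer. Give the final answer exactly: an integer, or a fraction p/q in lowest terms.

Part 1: remainder = value at the root: 1*(-17)^4 - 5*(-17)^3 - 6*(-17)^2 - 4*(-17)^1 - 7 = (83521) + (24565) + (-1734) + (68) + (-7) = 106413; answer 106413
Part 2: W1 = 106413; m = -34; T(2) = 1*(9) + 1*(-34) = -25; iterating: T(2)=-25, T(3)=-16, T(4)=-41, T(5)=-57, T(6)=-98, T(7)=-155, T(8)=-253, T(9)=-408, T(10)=-661, T(11)=-1069, T(12)=-1730; answer -1730
Part 3: W2 = -1730; d = 1730; squarings mod 1903: 1686^1=1686, 1686^2=1417, 1686^4=224, 1686^8=698, 1686^16=36, 1686^32=1296, 1686^64=1170, 1686^128=643, 1686^256=498, 1686^512=614, 1686^1024=202; 1686^1730 = 1686^2 * 1686^64 * 1686^128 * 1686^512 * 1686^1024 = 1409 (mod 1903); answer 1409
Part 4: W3 = 1409; w = 25; cross terms: (4*-2 - 18*6)=-116, (18*-7 - 25*-2)=-76, (25*36 - -3*-7)=879, (-3*18 - -18*36)=594, (-18*11 - -27*18)=288, (-27*6 - 4*11)=-206; twice the area = |1363| = 1363; area = 1363/2; boundary points = 2 + 1 + 1 + 3 + 1 + 1 = 9; strictly interior points = area - boundary/2 + 1 = 678; answer 678

678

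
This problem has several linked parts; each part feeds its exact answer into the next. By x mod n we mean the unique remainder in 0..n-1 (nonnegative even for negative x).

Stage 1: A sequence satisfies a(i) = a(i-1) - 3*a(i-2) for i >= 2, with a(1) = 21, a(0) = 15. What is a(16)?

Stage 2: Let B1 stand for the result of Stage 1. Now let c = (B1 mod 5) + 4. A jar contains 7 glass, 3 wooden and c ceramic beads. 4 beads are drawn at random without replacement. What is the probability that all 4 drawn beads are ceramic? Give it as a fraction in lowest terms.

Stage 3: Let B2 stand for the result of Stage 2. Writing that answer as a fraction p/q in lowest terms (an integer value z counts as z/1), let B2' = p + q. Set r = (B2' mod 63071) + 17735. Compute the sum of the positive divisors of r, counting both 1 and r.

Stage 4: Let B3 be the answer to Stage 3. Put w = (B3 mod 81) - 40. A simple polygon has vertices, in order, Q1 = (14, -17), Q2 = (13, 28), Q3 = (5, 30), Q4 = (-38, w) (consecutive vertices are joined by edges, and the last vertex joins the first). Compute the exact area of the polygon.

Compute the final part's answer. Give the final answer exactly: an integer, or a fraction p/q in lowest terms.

Stage 1: a(2) = 1*(21) - 3*(15) = -24; iterating: a(2)=-24, a(3)=-87, a(4)=-15, a(5)=246, a(6)=291, a(7)=-447, a(8)=-1320, a(9)=21, a(10)=3981, a(11)=3918, a(12)=-8025, a(13)=-19779, a(14)=4296, a(15)=63633, a(16)=50745; answer 50745
Stage 2: B1 = 50745; c = 4; total draws C(14,4) = 1001; favorable C(4,4) = 1; P = 1/1001; answer 1/1001
Stage 3: B2 = 1/1001; threaded value p + q = 1002; r = 18737; 18737 = 41 * 457; sigma = (1 + 41) * (1 + 457) = 42 * 458 = 19236; answer 19236
Stage 4: B3 = 19236; w = -1; cross terms: (14*28 - 13*-17)=613, (13*30 - 5*28)=250, (5*-1 - -38*30)=1135, (-38*-17 - 14*-1)=660; twice the area = |2658| = 2658; area = 1329; answer 1329

1329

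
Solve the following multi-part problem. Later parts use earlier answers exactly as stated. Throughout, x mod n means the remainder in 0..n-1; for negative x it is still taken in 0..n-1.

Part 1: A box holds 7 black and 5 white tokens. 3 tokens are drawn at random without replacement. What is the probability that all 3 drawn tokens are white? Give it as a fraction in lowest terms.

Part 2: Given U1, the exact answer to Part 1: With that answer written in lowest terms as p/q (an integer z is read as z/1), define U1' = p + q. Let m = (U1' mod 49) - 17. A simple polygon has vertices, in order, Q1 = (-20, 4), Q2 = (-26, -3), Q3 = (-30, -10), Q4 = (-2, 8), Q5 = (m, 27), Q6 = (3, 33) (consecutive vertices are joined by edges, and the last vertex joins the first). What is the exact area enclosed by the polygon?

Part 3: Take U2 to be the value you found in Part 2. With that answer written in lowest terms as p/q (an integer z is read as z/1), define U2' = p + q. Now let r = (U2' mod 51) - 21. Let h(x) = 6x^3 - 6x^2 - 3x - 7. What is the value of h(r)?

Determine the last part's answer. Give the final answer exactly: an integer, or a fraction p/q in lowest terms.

126917

Part 1: total draws C(12,3) = 220; favorable C(5,3) = 10; P = 1/22; answer 1/22
Part 2: U1 = 1/22; threaded value p + q = 23; m = 6; cross terms: (-20*-3 - -26*4)=164, (-26*-10 - -30*-3)=170, (-30*8 - -2*-10)=-260, (-2*27 - 6*8)=-102, (6*33 - 3*27)=117, (3*4 - -20*33)=672; twice the area = |761| = 761; area = 761/2; answer 761/2
Part 3: U2 = 761/2; threaded value p + q = 763; r = 28; 6*(28)^3 - 6*(28)^2 - 3*(28)^1 - 7 = (131712) + (-4704) + (-84) + (-7) = 126917; answer 126917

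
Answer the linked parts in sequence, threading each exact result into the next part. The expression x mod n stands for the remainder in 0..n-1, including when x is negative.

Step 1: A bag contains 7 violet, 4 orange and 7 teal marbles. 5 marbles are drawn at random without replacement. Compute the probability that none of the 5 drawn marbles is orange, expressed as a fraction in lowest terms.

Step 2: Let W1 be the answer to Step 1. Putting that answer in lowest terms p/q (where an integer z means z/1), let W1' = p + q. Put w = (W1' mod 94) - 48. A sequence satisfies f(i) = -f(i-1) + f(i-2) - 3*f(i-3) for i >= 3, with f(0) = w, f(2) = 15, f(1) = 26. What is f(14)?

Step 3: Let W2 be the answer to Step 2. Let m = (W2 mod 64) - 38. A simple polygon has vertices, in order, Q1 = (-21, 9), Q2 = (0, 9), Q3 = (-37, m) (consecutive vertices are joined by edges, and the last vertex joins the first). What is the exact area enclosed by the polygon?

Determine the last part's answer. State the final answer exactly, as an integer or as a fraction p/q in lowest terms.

126

Step 1: total draws C(18,5) = 8568; favorable C(14,5) = 2002; P = 143/612; answer 143/612
Step 2: W1 = 143/612; threaded value p + q = 755; w = -45; f(3) = -1*(15) + 1*(26) - 3*(-45) = 146; iterating: f(3)=146, f(4)=-209, f(5)=310, f(6)=-957, f(7)=1894, f(8)=-3781, f(9)=8546, f(10)=-18009, f(11)=37898, f(12)=-81545, f(13)=173470, f(14)=-368709; answer -368709
Step 3: W2 = -368709; m = 21; cross terms: (-21*9 - 0*9)=-189, (0*21 - -37*9)=333, (-37*9 - -21*21)=108; twice the area = |252| = 252; area = 126; answer 126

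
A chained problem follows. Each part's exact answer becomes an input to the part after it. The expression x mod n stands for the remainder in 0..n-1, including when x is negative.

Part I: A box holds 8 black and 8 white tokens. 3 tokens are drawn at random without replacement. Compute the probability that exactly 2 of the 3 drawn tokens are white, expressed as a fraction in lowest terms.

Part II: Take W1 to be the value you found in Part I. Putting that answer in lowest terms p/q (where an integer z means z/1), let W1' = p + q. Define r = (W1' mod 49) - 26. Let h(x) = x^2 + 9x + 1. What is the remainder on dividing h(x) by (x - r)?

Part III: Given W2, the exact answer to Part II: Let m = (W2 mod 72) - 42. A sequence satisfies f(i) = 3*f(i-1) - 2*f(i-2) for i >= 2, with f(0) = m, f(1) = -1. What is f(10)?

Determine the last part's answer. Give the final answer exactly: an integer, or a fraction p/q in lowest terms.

-6133

Part I: total draws C(16,3) = 560; favorable C(8,2)*C(8,1) = 224; P = 2/5; answer 2/5
Part II: W1 = 2/5; threaded value p + q = 7; r = -19; remainder = value at the root: 1*(-19)^2 + 9*(-19)^1 + 1 = (361) + (-171) + (1) = 191; answer 191
Part III: W2 = 191; m = 5; f(2) = 3*(-1) - 2*(5) = -13; iterating: f(2)=-13, f(3)=-37, f(4)=-85, f(5)=-181, f(6)=-373, f(7)=-757, f(8)=-1525, f(9)=-3061, f(10)=-6133; answer -6133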